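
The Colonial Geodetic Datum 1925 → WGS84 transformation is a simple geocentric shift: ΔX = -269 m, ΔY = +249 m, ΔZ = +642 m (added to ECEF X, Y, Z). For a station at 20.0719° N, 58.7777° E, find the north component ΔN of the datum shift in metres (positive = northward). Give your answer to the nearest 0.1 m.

The local north axis is (−sin φ cos λ, −sin φ sin λ, cos φ), giving ΔN = 47.855 − 73.079 + 603.007 = 577.78 m.

ΔN = 577.8 m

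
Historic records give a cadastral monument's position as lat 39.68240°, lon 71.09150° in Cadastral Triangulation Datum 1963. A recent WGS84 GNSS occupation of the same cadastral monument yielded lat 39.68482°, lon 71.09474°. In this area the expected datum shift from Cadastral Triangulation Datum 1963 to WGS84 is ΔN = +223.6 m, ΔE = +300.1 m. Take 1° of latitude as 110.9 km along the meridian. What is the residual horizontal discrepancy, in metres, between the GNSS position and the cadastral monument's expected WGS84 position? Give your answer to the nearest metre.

51 m

Observed coordinate differences: Δφ = +0.00242°, Δλ = +0.00324°.
Converting to metres (1° lat = 110900 m, cos φ = 0.769596): observed ΔN = 268.4 m, observed ΔE = 276.5 m.
Subtracting the expected shift leaves a residual of 268.4 − (223.6) = 44.8 m north and 276.5 − (300.1) = -23.6 m east.
Residual distance = √(44.8² + (-23.6)²) = 50.6 m.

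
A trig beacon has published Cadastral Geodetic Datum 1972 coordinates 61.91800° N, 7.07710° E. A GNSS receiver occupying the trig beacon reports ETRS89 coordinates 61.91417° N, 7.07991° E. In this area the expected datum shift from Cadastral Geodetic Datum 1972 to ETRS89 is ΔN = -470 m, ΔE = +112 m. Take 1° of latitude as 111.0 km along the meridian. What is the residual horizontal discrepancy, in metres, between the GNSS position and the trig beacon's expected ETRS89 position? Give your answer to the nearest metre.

Observed coordinate differences: Δφ = -0.00383°, Δλ = +0.00281°.
Converting to metres (1° lat = 111000 m, cos φ = 0.470735): observed ΔN = -425.1 m, observed ΔE = 146.8 m.
Subtracting the expected shift leaves a residual of -425.1 − (-470) = 44.9 m north and 146.8 − (112) = 34.8 m east.
Residual distance = √(44.9² + 34.8²) = 56.8 m.

57 m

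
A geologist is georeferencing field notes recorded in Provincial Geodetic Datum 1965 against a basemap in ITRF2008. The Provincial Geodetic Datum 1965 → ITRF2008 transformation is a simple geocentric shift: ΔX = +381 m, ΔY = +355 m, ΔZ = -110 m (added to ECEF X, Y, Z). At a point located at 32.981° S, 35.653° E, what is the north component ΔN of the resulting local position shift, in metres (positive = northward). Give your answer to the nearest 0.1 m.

ΔN = 188.9 m

At φ = -32.981°, λ = 35.653°: sin φ = -0.544361, cos φ = 0.838851, sin λ = 0.582875, cos λ = 0.812562.
ΔN = −sin φ cos λ·ΔX − sin φ sin λ·ΔY + cos φ·ΔZ = −(-0.544361)(0.812562)(381) − (-0.544361)(0.582875)(355) + (0.838851)(-110) = 188.89 m.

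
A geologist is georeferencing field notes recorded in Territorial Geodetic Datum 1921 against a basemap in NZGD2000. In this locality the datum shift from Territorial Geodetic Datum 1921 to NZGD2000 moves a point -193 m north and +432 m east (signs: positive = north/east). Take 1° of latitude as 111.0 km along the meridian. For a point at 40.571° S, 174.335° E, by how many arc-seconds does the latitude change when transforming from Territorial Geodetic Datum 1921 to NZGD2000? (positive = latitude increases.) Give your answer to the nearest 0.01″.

Δφ = -6.26″

1° of latitude = 111.0 km, so Δφ = -193.0 / 111000 = -0.0017387° = -6.259″.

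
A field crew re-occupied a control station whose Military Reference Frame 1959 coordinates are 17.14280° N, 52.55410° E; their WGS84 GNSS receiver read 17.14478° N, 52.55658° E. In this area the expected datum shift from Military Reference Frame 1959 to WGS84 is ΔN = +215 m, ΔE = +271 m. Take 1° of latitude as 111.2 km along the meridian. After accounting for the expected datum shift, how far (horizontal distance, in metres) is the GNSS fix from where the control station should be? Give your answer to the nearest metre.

9 m

Observed coordinate differences: Δφ = +0.00198°, Δλ = +0.00248°.
Converting to metres (1° lat = 111200 m, cos φ = 0.955573): observed ΔN = 220.2 m, observed ΔE = 263.5 m.
Subtracting the expected shift leaves a residual of 220.2 − (215) = 5.2 m north and 263.5 − (271) = -7.5 m east.
Residual distance = √(5.2² + (-7.5)²) = 9.1 m.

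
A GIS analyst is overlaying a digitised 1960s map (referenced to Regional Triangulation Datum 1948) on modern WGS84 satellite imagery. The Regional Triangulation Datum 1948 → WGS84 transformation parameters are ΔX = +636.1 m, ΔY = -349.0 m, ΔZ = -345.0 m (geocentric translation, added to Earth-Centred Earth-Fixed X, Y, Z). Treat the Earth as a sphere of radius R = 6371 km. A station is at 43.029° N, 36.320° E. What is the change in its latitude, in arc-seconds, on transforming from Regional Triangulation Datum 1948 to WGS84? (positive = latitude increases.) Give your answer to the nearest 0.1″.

Δφ = -14.9″

sin φ = 0.682368, cos φ = 0.731008, sin λ = 0.592294, cos λ = 0.805722.
North component: ΔN = −sin φ cos λ·ΔX − sin φ sin λ·ΔY + cos φ·ΔZ = −(0.682368)(0.805722)(636.1) − (0.682368)(0.592294)(-349.0) + (0.731008)(-345.0) = -460.87 m.
1° of latitude spans πR/180 = 111195 m, so Δφ = -460.87 / 111195 × 3600 = -14.921″.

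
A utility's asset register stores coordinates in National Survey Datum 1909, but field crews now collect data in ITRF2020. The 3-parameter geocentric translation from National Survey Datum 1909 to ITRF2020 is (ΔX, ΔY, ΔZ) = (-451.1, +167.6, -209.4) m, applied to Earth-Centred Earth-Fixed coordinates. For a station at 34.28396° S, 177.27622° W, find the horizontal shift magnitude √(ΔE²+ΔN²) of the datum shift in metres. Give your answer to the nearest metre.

204 m

At φ = -34.28396°, λ = -177.27622°: sin φ = -0.563295, cos φ = 0.826256, sin λ = -0.047521, cos λ = -0.998870.
ΔE = −sin λ·ΔX + cos λ·ΔY = −(-0.047521)·(-451.1) + (-0.998870)·(167.6) = -188.85 m.
ΔN = −sin φ cos λ·ΔX − sin φ sin λ·ΔY + cos φ·ΔZ = −(-0.563295)(-0.998870)(-451.1) − (-0.563295)(-0.047521)(167.6) + (0.826256)(-209.4) = 76.31 m.
Horizontal magnitude = √(ΔE² + ΔN²) = √((-188.85)² + 76.31²) = 203.68 m.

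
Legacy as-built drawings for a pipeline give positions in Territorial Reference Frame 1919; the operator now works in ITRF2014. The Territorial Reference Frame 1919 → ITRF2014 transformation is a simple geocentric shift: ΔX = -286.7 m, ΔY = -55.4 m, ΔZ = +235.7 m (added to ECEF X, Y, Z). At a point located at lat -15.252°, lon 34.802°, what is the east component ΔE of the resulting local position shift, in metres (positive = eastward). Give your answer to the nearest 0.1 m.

ΔE = 118.1 m

At φ = -15.252°, λ = 34.802°: sin φ = -0.263065, cos φ = 0.964778, sin λ = 0.570742, cos λ = 0.821129.
ΔE = −sin λ·ΔX + cos λ·ΔY = −(0.570742)·(-286.7) + (0.821129)·(-55.4) = 118.14 m.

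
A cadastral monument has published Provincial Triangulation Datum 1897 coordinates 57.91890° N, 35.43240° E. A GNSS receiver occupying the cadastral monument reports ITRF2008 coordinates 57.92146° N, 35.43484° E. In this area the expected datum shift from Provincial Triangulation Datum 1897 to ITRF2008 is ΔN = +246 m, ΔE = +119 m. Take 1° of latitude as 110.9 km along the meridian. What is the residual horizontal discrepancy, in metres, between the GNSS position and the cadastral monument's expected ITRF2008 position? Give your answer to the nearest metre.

Observed coordinate differences: Δφ = +0.00256°, Δλ = +0.00244°.
Converting to metres (1° lat = 110900 m, cos φ = 0.531119): observed ΔN = 283.9 m, observed ΔE = 143.7 m.
Subtracting the expected shift leaves a residual of 283.9 − (246) = 37.9 m north and 143.7 − (119) = 24.7 m east.
Residual distance = √(37.9² + 24.7²) = 45.3 m.

45 m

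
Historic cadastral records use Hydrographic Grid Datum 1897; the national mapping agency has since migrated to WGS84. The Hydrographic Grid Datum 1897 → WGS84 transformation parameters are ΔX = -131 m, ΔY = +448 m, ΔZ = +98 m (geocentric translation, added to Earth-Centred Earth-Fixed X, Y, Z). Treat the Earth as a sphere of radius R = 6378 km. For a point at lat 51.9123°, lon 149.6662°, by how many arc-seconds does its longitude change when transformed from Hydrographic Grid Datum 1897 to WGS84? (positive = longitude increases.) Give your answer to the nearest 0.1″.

sin φ = 0.787067, cos φ = 0.616867, sin λ = 0.505037, cos λ = -0.863098.
East component: ΔE = −sin λ·ΔX + cos λ·ΔY = −(0.505037)(-131) + (-0.863098)(448) = -320.51 m.
1° of latitude spans πR/180 = 111317 m; at latitude φ, 1° of longitude spans that × cos φ = 68667.8 m, so Δλ = -320.51 / 68667.8 × 3600 = -16.803″.

Δλ = -16.8″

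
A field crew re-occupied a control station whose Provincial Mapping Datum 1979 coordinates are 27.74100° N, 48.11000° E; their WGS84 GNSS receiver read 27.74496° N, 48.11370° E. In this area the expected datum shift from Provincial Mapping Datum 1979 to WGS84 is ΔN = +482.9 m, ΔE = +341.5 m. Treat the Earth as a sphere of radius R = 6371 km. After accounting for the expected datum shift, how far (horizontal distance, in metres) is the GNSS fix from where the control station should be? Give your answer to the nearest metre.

Observed coordinate differences: Δφ = +0.00396°, Δλ = +0.00370°.
Converting to metres (1° lat = 111195 m, cos φ = 0.885061): observed ΔN = 440.3 m, observed ΔE = 364.1 m.
Subtracting the expected shift leaves a residual of 440.3 − (482.9) = -42.6 m north and 364.1 − (341.5) = 22.6 m east.
Residual distance = √((-42.6)² + 22.6²) = 48.2 m.

48 m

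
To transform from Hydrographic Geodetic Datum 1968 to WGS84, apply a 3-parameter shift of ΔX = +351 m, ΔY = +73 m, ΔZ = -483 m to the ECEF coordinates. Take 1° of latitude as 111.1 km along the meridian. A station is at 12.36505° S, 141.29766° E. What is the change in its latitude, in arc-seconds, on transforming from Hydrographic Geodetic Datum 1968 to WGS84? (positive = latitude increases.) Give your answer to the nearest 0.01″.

Δφ = -16.87″

sin φ = -0.214140, cos φ = 0.976803, sin λ = 0.625275, cos λ = -0.780405.
North component: ΔN = −sin φ cos λ·ΔX − sin φ sin λ·ΔY + cos φ·ΔZ = −(-0.214140)(-0.780405)(351) − (-0.214140)(0.625275)(73) + (0.976803)(-483) = -520.68 m.
1° of latitude spans 111100 m, so Δφ = -520.68 / 111100 × 3600 = -16.872″.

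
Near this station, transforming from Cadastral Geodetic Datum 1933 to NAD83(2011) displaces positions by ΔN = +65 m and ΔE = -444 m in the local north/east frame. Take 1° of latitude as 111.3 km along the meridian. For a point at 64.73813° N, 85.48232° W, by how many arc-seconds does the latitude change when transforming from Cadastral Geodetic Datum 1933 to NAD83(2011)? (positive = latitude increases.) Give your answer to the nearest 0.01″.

Δφ = 2.10″

1° of latitude = 111.3 km, so Δφ = 65.0 / 111300 = 0.0005840° = 2.102″.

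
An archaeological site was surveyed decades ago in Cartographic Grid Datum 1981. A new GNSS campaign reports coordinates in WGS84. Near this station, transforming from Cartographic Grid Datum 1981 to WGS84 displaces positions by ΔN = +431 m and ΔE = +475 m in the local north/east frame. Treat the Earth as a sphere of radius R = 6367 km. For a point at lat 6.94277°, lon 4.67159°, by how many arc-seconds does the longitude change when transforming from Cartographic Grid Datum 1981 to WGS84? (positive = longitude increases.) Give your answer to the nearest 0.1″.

Δλ = 15.5″

At latitude 6.94277°, cos φ = 0.992667.
One radian of longitude at latitude φ spans R cos φ, so Δλ = ΔE / (R cos φ) = 475.0 / (6367000 × 0.992667) = 7.5155e-05 rad = 15.502″.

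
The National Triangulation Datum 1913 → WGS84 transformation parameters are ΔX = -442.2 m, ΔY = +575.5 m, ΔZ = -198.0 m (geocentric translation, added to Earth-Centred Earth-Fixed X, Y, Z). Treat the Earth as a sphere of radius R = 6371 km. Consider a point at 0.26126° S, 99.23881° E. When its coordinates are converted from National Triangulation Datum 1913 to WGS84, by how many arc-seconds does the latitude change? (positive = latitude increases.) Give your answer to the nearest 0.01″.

Δφ = -6.32″

sin φ = -0.004560, cos φ = 0.999990, sin λ = 0.987028, cos λ = -0.160550.
North component: ΔN = −sin φ cos λ·ΔX − sin φ sin λ·ΔY + cos φ·ΔZ = −(-0.004560)(-0.160550)(-442.2) − (-0.004560)(0.987028)(575.5) + (0.999990)(-198.0) = -195.08 m.
1° of latitude spans πR/180 = 111195 m, so Δφ = -195.08 / 111195 × 3600 = -6.316″.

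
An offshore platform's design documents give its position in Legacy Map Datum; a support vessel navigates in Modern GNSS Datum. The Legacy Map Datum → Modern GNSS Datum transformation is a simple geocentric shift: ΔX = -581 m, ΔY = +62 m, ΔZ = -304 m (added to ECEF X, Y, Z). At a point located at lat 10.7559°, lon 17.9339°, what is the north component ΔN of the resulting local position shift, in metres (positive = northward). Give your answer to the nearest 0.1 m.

ΔN = -199.1 m

At φ = 10.7559°, λ = 17.9339°: sin φ = 0.186625, cos φ = 0.982431, sin λ = 0.307920, cos λ = 0.951412.
ΔN = −sin φ cos λ·ΔX − sin φ sin λ·ΔY + cos φ·ΔZ = −(0.186625)(0.951412)(-581) − (0.186625)(0.307920)(62) + (0.982431)(-304) = -199.06 m.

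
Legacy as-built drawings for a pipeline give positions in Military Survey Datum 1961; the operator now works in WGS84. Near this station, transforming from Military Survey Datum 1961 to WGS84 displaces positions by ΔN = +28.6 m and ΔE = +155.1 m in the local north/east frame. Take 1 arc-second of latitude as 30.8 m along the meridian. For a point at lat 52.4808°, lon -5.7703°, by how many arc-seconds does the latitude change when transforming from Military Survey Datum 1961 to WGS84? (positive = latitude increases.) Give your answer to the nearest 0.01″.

1″ of latitude = 30.80 m, so Δφ = 28.6 / 30.80 = 0.929″.

Δφ = 0.93″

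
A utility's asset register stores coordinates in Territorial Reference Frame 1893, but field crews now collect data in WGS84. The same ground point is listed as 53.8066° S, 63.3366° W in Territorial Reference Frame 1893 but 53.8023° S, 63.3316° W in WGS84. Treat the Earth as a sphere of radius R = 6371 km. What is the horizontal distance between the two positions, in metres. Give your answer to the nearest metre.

580 m

Δφ = -53.8023° − -53.8066° = +0.0043°; Δλ = -63.3316° − -63.3366° = +0.0050°.
1° along a meridian = πR/180 = 111195 m.
ΔN = Δφ × 111195 = 478.1 m; ΔE = Δλ × 111195 × cos(-53.8066°) = +0.0050 × 111195 × 0.590513 = 328.3 m.
Distance = √(ΔE² + ΔN²) = √(328.3² + 478.1²) = 580.0 m.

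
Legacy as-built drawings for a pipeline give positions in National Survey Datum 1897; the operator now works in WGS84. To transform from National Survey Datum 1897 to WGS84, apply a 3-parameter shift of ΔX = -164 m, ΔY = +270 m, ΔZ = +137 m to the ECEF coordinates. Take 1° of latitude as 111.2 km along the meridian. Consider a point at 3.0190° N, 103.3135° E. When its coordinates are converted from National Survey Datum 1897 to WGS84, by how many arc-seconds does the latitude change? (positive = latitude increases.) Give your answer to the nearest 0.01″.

Δφ = 3.92″

sin φ = 0.052667, cos φ = 0.998612, sin λ = 0.973125, cos λ = -0.230279.
North component: ΔN = −sin φ cos λ·ΔX − sin φ sin λ·ΔY + cos φ·ΔZ = −(0.052667)(-0.230279)(-164) − (0.052667)(0.973125)(270) + (0.998612)(137) = 120.98 m.
1° of latitude spans 111200 m, so Δφ = 120.98 / 111200 × 3600 = 3.917″.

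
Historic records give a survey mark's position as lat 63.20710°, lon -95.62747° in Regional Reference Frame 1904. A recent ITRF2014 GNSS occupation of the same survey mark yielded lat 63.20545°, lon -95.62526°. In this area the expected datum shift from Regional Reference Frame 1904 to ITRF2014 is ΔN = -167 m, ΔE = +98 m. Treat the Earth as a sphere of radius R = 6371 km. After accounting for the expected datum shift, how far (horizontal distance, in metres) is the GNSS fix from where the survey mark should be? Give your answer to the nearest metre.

Observed coordinate differences: Δφ = -0.00165°, Δλ = +0.00221°.
Converting to metres (1° lat = 111195 m, cos φ = 0.450767): observed ΔN = -183.5 m, observed ΔE = 110.8 m.
Subtracting the expected shift leaves a residual of -183.5 − (-167) = -16.5 m north and 110.8 − (98) = 12.8 m east.
Residual distance = √((-16.5)² + 12.8²) = 20.8 m.

21 m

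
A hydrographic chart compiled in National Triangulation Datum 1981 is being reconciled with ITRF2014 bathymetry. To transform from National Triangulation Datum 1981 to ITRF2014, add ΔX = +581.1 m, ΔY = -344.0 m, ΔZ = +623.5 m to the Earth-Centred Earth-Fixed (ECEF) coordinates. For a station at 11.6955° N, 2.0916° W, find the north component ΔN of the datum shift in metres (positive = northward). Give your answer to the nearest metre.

ΔN = 490 m

The local north axis is (−sin φ cos λ, −sin φ sin λ, cos φ), giving ΔN = -117.717 − 2.545 + 610.555 = 490.29 m.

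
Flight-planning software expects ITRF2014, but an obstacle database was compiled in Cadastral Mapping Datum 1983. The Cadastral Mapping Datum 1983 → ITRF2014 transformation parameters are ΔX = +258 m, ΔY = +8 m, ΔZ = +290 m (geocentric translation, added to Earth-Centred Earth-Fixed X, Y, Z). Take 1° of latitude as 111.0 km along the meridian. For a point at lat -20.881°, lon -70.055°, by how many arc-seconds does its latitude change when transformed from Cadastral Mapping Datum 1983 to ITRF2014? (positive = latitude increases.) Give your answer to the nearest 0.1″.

sin φ = -0.356428, cos φ = 0.934323, sin λ = -0.940021, cos λ = 0.341118.
North component: ΔN = −sin φ cos λ·ΔX − sin φ sin λ·ΔY + cos φ·ΔZ = −(-0.356428)(0.341118)(258) − (-0.356428)(-0.940021)(8) + (0.934323)(290) = 299.64 m.
1° of latitude spans 111000 m, so Δφ = 299.64 / 111000 × 3600 = 9.718″.

Δφ = 9.7″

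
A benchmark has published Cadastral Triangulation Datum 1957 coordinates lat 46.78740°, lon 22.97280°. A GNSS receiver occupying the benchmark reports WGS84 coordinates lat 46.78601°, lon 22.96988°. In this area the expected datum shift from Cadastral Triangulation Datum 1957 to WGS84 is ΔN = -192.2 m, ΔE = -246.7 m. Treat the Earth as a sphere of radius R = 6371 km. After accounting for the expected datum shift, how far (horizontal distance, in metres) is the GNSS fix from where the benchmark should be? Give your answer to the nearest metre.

45 m

Observed coordinate differences: Δφ = -0.00139°, Δλ = -0.00292°.
Converting to metres (1° lat = 111195 m, cos φ = 0.684707): observed ΔN = -154.6 m, observed ΔE = -222.3 m.
Subtracting the expected shift leaves a residual of -154.6 − (-192.2) = 37.6 m north and -222.3 − (-246.7) = 24.4 m east.
Residual distance = √(37.6² + 24.4²) = 44.8 m.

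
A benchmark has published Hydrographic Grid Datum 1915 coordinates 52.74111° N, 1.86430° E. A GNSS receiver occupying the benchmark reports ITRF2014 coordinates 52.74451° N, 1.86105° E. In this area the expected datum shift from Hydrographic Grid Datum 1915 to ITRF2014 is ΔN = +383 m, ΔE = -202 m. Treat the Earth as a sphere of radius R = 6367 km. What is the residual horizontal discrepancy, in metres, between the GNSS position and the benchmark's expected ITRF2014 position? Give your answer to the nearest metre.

17 m

Observed coordinate differences: Δφ = +0.00340°, Δλ = -0.00325°.
Converting to metres (1° lat = 111125 m, cos φ = 0.605417): observed ΔN = 377.8 m, observed ΔE = -218.7 m.
Subtracting the expected shift leaves a residual of 377.8 − (383) = -5.2 m north and -218.7 − (-202) = -16.7 m east.
Residual distance = √((-5.2)² + (-16.7)²) = 17.4 m.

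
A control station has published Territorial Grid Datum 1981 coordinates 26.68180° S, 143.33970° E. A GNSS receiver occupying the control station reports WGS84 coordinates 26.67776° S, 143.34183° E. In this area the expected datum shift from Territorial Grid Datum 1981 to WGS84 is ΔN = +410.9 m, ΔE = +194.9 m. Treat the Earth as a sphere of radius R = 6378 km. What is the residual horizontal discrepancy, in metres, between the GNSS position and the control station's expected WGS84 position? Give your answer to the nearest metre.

42 m

Observed coordinate differences: Δφ = +0.00404°, Δλ = +0.00213°.
Converting to metres (1° lat = 111317 m, cos φ = 0.893514): observed ΔN = 449.7 m, observed ΔE = 211.9 m.
Subtracting the expected shift leaves a residual of 449.7 − (410.9) = 38.8 m north and 211.9 − (194.9) = 17.0 m east.
Residual distance = √(38.8² + 17.0²) = 42.4 m.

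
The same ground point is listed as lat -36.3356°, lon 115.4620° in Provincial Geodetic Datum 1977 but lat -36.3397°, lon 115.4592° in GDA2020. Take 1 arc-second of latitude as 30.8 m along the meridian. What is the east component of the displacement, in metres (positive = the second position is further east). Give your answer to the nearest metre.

Δφ = -36.3397° − -36.3356° = -0.0041°; Δλ = 115.4592° − 115.4620° = -0.0028°.
1° of latitude = 3600 × 30.80 = 110880 m.
ΔN = Δφ × 110880 = -454.6 m; ΔE = Δλ × 110880 × cos(-36.3356°) = -0.0028 × 110880 × 0.805560 = -250.1 m.

ΔE = -250 m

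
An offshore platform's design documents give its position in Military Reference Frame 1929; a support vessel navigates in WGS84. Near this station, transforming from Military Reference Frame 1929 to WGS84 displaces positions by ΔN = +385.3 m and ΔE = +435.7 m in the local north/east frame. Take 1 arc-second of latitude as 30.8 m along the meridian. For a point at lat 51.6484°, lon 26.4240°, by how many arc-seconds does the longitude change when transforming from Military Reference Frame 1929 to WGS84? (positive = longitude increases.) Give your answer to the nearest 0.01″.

Δλ = 22.80″

At latitude 51.6484°, cos φ = 0.620486.
1″ of longitude at this latitude = 30.80 × cos φ = 19.1110 m, so Δλ = 435.7 / 19.1110 = 22.798″.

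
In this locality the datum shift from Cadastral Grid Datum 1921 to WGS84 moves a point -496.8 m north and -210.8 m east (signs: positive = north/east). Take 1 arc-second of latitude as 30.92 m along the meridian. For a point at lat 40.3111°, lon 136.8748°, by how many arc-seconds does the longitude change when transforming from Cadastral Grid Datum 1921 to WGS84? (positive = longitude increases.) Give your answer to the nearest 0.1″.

At latitude 40.3111°, cos φ = 0.762543.
1″ of longitude at this latitude = 30.92 × cos φ = 23.5778 m, so Δλ = -210.8 / 23.5778 = -8.941″.

Δλ = -8.9″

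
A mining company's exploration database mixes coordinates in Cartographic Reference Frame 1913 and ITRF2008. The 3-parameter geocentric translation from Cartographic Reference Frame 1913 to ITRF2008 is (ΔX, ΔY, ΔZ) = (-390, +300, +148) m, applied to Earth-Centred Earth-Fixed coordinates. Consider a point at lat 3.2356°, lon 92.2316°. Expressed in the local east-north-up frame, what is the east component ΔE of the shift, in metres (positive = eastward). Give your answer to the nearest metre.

The local east axis at (φ, λ) is (−sin λ, cos λ, 0), so ΔE = −sin(92.2316°)·(-390) + cos(92.2316°)·300 = 378.02 m.

ΔE = 378 m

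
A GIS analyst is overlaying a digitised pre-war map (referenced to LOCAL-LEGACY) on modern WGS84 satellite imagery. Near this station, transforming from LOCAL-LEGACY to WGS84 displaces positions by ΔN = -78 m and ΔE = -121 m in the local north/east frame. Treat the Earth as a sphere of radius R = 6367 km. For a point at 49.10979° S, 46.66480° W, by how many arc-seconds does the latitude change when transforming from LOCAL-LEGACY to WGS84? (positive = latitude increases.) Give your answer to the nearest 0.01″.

Δφ = -2.53″

On a sphere of radius R, 1 rad of latitude = R, so Δφ = ΔN / R = -78.0 / 6367000 = -1.2251e-05 rad = -2.527″.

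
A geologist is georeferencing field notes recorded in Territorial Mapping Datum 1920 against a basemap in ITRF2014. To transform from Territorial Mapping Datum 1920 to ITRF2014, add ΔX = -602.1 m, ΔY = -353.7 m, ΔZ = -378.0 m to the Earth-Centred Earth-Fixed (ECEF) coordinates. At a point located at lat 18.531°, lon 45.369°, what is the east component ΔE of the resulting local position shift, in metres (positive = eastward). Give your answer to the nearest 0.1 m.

At φ = 18.531°, λ = 45.369°: sin φ = 0.317818, cos φ = 0.948152, sin λ = 0.711646, cos λ = 0.702538.
ΔE = −sin λ·ΔX + cos λ·ΔY = −(0.711646)·(-602.1) + (0.702538)·(-353.7) = 179.99 m.

ΔE = 180.0 m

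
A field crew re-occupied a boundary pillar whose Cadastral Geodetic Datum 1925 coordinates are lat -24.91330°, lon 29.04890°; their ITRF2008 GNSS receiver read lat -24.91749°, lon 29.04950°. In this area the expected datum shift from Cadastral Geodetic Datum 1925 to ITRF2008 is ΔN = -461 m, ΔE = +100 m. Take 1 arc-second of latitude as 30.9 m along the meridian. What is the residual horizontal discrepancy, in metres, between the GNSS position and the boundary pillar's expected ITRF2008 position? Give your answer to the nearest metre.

Observed coordinate differences: Δφ = -0.00419°, Δλ = +0.00060°.
Converting to metres (1° lat = 111240 m, cos φ = 0.906946): observed ΔN = -466.1 m, observed ΔE = 60.5 m.
Subtracting the expected shift leaves a residual of -466.1 − (-461) = -5.1 m north and 60.5 − (100) = -39.5 m east.
Residual distance = √((-5.1)² + (-39.5)²) = 39.8 m.

40 m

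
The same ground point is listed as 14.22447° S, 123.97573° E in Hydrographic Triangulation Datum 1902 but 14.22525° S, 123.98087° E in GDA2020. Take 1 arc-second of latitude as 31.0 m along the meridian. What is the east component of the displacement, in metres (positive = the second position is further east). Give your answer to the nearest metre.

ΔE = 556 m

Δφ = -14.22525° − -14.22447° = -0.00078°; Δλ = 123.98087° − 123.97573° = +0.00514°.
1° of latitude = 3600 × 31.00 = 111600 m.
ΔN = Δφ × 111600 = -87.0 m; ΔE = Δλ × 111600 × cos(-14.22447°) = +0.00514 × 111600 × 0.969340 = 556.0 m.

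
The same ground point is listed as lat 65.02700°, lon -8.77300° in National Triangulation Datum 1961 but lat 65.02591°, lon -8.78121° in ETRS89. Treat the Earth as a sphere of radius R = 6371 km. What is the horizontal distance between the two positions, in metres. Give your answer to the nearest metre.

Δφ = 65.02591° − 65.02700° = -0.00109°; Δλ = -8.78121° − -8.77300° = -0.00821°.
1° along a meridian = πR/180 = 111195 m.
ΔN = Δφ × 111195 = -121.2 m; ΔE = Δλ × 111195 × cos(65.02700°) = -0.00821 × 111195 × 0.422191 = -385.4 m.
Distance = √(ΔE² + ΔN²) = √((-385.4)² + (-121.2)²) = 404.0 m.

404 m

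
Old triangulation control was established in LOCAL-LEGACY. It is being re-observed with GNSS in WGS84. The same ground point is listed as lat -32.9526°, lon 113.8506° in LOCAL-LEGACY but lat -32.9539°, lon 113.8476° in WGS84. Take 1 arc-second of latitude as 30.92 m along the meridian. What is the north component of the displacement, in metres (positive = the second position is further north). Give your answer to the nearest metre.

Δφ = -32.9539° − -32.9526° = -0.0013°; Δλ = 113.8476° − 113.8506° = -0.0030°.
1° of latitude = 3600 × 30.92 = 111312 m.
ΔN = Δφ × 111312 = -144.7 m; ΔE = Δλ × 111312 × cos(-32.9526°) = -0.0030 × 111312 × 0.839121 = -280.2 m.

ΔN = -145 m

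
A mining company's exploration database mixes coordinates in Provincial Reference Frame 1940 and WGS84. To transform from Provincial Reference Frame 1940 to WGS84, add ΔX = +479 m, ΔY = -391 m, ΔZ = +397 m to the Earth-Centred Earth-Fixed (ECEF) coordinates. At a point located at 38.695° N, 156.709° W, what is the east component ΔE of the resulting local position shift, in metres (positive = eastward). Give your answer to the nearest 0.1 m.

ΔE = 548.5 m

At φ = 38.695°, λ = -156.709°: sin φ = 0.625175, cos φ = 0.780485, sin λ = -0.395401, cos λ = -0.918509.
ΔE = −sin λ·ΔX + cos λ·ΔY = −(-0.395401)·(479) + (-0.918509)·(-391) = 548.53 m.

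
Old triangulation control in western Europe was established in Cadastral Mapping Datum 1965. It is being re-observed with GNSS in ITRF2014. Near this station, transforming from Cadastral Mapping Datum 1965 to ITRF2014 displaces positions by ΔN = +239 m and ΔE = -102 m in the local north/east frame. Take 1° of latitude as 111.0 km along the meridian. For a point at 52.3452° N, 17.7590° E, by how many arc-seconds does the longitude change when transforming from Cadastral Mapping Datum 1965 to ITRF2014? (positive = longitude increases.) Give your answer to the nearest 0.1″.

Δλ = -5.4″

At latitude 52.3452°, cos φ = 0.610903.
1° of longitude at this latitude = 111.0 × cos φ = 67.81 km, so Δλ = -102.0 / 67810.2 = -0.0015042° = -5.415″.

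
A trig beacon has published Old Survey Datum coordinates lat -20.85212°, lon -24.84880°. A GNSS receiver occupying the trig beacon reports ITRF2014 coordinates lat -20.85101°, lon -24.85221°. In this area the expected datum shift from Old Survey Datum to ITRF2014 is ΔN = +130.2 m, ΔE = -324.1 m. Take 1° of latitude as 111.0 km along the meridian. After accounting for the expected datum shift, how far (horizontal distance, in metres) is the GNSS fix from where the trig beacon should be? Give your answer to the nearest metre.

Observed coordinate differences: Δφ = +0.00111°, Δλ = -0.00341°.
Converting to metres (1° lat = 111000 m, cos φ = 0.934502): observed ΔN = 123.2 m, observed ΔE = -353.7 m.
Subtracting the expected shift leaves a residual of 123.2 − (130.2) = -7.0 m north and -353.7 − (-324.1) = -29.6 m east.
Residual distance = √((-7.0)² + (-29.6)²) = 30.4 m.

30 m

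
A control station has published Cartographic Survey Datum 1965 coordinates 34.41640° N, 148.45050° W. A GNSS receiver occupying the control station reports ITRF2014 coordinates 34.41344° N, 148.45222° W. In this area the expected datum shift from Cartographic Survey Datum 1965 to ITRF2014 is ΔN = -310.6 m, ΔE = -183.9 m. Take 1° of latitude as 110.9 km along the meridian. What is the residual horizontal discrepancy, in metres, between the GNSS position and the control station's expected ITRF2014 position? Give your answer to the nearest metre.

Observed coordinate differences: Δφ = -0.00296°, Δλ = -0.00172°.
Converting to metres (1° lat = 110900 m, cos φ = 0.824952): observed ΔN = -328.3 m, observed ΔE = -157.4 m.
Subtracting the expected shift leaves a residual of -328.3 − (-310.6) = -17.7 m north and -157.4 − (-183.9) = 26.5 m east.
Residual distance = √((-17.7)² + 26.5²) = 31.9 m.

32 m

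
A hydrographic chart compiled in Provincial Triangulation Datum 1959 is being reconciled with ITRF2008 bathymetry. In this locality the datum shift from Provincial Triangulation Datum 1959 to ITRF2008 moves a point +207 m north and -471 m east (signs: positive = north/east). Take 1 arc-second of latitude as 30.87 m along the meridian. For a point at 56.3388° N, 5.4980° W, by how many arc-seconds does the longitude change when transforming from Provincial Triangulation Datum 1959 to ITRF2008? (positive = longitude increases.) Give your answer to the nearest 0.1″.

Δλ = -27.5″

At latitude 56.3388°, cos φ = 0.554281.
1″ of longitude at this latitude = 30.87 × cos φ = 17.1107 m, so Δλ = -471.0 / 17.1107 = -27.527″.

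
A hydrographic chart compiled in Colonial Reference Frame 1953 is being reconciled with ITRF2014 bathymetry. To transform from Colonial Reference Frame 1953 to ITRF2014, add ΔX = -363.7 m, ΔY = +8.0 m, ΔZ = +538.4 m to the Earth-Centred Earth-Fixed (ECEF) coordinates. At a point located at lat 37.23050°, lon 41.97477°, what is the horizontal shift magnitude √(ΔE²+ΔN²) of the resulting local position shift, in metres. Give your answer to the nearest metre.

640 m

The local east axis at (φ, λ) is (−sin λ, cos λ, 0), so ΔE = −sin(41.97477°)·(-363.7) + cos(41.97477°)·8.0 = 249.19 m.
The local north axis is (−sin φ cos λ, −sin φ sin λ, cos φ), giving ΔN = 163.592 − 3.237 + 428.678 = 589.03 m.
Horizontal magnitude = √(ΔE² + ΔN²) = √(249.19² + 589.03²) = 639.57 m.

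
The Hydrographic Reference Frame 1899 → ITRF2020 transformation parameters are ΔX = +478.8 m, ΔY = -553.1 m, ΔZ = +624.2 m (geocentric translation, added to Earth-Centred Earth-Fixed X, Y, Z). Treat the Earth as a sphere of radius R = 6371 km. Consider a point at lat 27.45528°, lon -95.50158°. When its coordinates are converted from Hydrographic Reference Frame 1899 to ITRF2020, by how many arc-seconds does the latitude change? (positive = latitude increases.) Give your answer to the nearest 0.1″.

sin φ = 0.461056, cos φ = 0.887371, sin λ = -0.995394, cos λ = -0.095873.
North component: ΔN = −sin φ cos λ·ΔX − sin φ sin λ·ΔY + cos φ·ΔZ = −(0.461056)(-0.095873)(478.8) − (0.461056)(-0.995394)(-553.1) + (0.887371)(624.2) = 321.23 m.
1° of latitude spans πR/180 = 111195 m, so Δφ = 321.23 / 111195 × 3600 = 10.400″.

Δφ = 10.4″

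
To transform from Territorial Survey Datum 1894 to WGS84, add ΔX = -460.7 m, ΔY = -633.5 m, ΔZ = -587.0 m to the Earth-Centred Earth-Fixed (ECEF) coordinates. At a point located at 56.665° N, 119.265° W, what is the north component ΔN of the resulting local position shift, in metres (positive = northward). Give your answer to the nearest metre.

At φ = 56.665°, λ = -119.265°: sin φ = 0.835472, cos φ = 0.549533, sin λ = -0.872368, cos λ = -0.488850.
ΔN = −sin φ cos λ·ΔX − sin φ sin λ·ΔY + cos φ·ΔZ = −(0.835472)(-0.488850)(-460.7) − (0.835472)(-0.872368)(-633.5) + (0.549533)(-587.0) = -972.45 m.

ΔN = -972 m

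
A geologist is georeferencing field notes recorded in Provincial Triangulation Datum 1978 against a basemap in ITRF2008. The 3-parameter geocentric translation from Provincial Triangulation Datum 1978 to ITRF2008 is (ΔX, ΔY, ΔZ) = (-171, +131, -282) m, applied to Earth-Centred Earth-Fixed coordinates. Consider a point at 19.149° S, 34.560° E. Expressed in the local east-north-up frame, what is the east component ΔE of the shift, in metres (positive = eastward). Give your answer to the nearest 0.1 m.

At φ = -19.149°, λ = 34.560°: sin φ = -0.328026, cos φ = 0.944669, sin λ = 0.567269, cos λ = 0.823533.
ΔE = −sin λ·ΔX + cos λ·ΔY = −(0.567269)·(-171) + (0.823533)·(131) = 204.89 m.

ΔE = 204.9 m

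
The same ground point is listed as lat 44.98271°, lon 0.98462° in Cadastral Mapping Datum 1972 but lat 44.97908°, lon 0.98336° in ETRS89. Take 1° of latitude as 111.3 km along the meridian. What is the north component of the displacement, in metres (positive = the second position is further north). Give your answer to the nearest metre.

ΔN = -404 m

Δφ = 44.97908° − 44.98271° = -0.00363°; Δλ = 0.98336° − 0.98462° = -0.00126°.
ΔN = Δφ × 111300 = -404.0 m; ΔE = Δλ × 111300 × cos(44.98271°) = -0.00126 × 111300 × 0.707320 = -99.2 m.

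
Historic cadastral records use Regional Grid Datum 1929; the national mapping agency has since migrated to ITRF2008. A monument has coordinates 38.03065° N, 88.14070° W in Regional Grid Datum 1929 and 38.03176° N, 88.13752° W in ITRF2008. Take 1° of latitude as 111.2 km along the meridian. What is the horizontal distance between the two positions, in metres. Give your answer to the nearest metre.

305 m

Δφ = 38.03176° − 38.03065° = +0.00111°; Δλ = -88.13752° − -88.14070° = +0.00318°.
ΔN = Δφ × 111200 = 123.4 m; ΔE = Δλ × 111200 × cos(38.03065°) = +0.00318 × 111200 × 0.787681 = 278.5 m.
Distance = √(ΔE² + ΔN²) = √(278.5² + 123.4²) = 304.7 m.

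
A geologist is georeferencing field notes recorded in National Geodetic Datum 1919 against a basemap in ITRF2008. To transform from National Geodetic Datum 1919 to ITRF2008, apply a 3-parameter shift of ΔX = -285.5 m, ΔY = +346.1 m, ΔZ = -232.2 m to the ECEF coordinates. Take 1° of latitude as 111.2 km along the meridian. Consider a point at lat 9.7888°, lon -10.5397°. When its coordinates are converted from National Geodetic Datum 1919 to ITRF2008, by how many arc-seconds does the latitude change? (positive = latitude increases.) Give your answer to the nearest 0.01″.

sin φ = 0.170017, cos φ = 0.985441, sin λ = -0.182917, cos λ = 0.983128.
North component: ΔN = −sin φ cos λ·ΔX − sin φ sin λ·ΔY + cos φ·ΔZ = −(0.170017)(0.983128)(-285.5) − (0.170017)(-0.182917)(346.1) + (0.985441)(-232.2) = -170.34 m.
1° of latitude spans 111200 m, so Δφ = -170.34 / 111200 × 3600 = -5.514″.

Δφ = -5.51″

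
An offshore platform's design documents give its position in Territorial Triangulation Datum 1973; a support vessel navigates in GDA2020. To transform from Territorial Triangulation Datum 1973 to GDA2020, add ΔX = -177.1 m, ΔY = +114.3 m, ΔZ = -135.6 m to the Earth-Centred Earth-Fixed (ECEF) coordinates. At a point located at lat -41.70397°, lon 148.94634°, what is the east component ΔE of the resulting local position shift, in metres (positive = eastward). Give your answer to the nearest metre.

At φ = -41.70397°, λ = 148.94634°: sin φ = -0.665282, cos φ = 0.746592, sin λ = 0.515841, cos λ = -0.856685.
ΔE = −sin λ·ΔX + cos λ·ΔY = −(0.515841)·(-177.1) + (-0.856685)·(114.3) = -6.56 m.

ΔE = -7 m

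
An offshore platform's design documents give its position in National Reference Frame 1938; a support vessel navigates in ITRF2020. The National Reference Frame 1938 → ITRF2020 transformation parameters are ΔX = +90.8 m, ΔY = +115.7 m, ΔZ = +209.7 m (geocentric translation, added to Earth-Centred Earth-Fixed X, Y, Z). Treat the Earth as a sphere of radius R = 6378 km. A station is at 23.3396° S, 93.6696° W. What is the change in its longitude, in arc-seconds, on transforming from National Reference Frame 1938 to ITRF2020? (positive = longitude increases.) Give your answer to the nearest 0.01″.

sin φ = -0.396180, cos φ = 0.918173, sin λ = -0.997950, cos λ = -0.064003.
East component: ΔE = −sin λ·ΔX + cos λ·ΔY = −(-0.997950)(90.8) + (-0.064003)(115.7) = 83.21 m.
1° of latitude spans πR/180 = 111317 m; at latitude φ, 1° of longitude spans that × cos φ = 102208.3 m, so Δλ = 83.21 / 102208.3 × 3600 = 2.931″.

Δλ = 2.93″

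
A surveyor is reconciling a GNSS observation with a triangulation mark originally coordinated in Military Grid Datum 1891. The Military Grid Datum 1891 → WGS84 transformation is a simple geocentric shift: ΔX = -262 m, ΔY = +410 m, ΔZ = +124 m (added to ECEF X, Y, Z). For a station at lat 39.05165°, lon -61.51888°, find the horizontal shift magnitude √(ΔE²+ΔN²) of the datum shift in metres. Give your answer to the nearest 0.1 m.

403.6 m

At φ = 39.05165°, λ = -61.51888°: sin φ = 0.630021, cos φ = 0.776578, sin λ = -0.878974, cos λ = 0.476869.
ΔE = −sin λ·ΔX + cos λ·ΔY = −(-0.878974)·(-262) + (0.476869)·(410) = -34.77 m.
ΔN = −sin φ cos λ·ΔX − sin φ sin λ·ΔY + cos φ·ΔZ = −(0.630021)(0.476869)(-262) − (0.630021)(-0.878974)(410) + (0.776578)(124) = 402.06 m.
Horizontal magnitude = √(ΔE² + ΔN²) = √((-34.77)² + 402.06²) = 403.56 m.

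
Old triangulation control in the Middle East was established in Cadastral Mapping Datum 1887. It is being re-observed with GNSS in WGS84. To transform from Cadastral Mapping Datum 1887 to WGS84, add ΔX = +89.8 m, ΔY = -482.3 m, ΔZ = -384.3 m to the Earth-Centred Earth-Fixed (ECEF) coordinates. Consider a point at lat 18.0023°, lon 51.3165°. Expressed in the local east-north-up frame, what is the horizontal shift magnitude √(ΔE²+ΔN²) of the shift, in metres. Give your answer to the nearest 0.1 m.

457.2 m

At φ = 18.0023°, λ = 51.3165°: sin φ = 0.309055, cos φ = 0.951044, sin λ = 0.780610, cos λ = 0.625018.
ΔE = −sin λ·ΔX + cos λ·ΔY = −(0.780610)·(89.8) + (0.625018)·(-482.3) = -371.54 m.
ΔN = −sin φ cos λ·ΔX − sin φ sin λ·ΔY + cos φ·ΔZ = −(0.309055)(0.625018)(89.8) − (0.309055)(0.780610)(-482.3) + (0.951044)(-384.3) = -266.48 m.
Horizontal magnitude = √(ΔE² + ΔN²) = √((-371.54)² + (-266.48)²) = 457.23 m.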